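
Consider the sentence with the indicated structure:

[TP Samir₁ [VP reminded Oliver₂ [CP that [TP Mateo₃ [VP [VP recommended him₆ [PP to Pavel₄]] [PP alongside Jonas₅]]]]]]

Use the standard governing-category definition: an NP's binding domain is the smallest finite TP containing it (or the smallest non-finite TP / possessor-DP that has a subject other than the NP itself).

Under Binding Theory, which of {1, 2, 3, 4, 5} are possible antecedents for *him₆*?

*him* is a pronoun, so Principle B applies: it must be free in its binding domain.
Binding domain of *him₆*: the embedded TP, whose subject is Mateo₃.
*Samir₁* c-commands the pronoun but from outside its binding domain, and is not c-commanded by it → coindexation permitted.
*Oliver₂* c-commands the pronoun but from outside its binding domain, and is not c-commanded by it → coindexation permitted.
*Mateo₃* c-commands the pronoun within its binding domain → coindexation would violate Principle B.
*Pavel₄*: the pronoun c-commands this R-expression → coindexation would violate Principle C on *Pavel₄*.
*Jonas₅* and the pronoun do not c-command one another → neither Principle B nor Principle C is at stake; coindexation permitted.

{1, 2, 5}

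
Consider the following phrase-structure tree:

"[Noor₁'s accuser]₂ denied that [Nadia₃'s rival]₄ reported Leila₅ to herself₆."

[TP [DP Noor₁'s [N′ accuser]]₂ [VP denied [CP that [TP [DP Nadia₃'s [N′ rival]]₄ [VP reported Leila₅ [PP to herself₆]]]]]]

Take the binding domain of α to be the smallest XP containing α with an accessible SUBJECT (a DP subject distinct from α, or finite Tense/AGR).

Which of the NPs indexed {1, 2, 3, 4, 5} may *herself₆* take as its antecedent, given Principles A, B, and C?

*herself* is an anaphor, so Principle A applies: it must be bound in its binding domain.
Binding domain of *herself₆*: the embedded TP, whose subject is [Nadia₃'s rival]₄.
*Noor₁* does not c-command the anaphor → cannot bind it.
*[Noor₁'s accuser]₂* c-commands the anaphor but is outside its binding domain → cannot satisfy Principle A.
*Nadia₃* does not c-command the anaphor → cannot bind it.
*[Nadia₃'s rival]₄* c-commands the anaphor within its binding domain → licit binder.
*Leila₅* c-commands the anaphor within its binding domain → licit binder.

{4, 5}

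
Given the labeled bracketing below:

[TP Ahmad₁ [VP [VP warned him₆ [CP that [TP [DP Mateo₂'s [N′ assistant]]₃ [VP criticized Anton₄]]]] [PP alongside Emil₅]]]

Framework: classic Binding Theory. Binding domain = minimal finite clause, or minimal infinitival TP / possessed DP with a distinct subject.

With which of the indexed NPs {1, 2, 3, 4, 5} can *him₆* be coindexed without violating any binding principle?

{5}

*him* is a pronoun, so Principle B applies: it must be free in its binding domain.
Binding domain of *him₆*: the matrix TP, whose subject is Ahmad₁.
*Ahmad₁* c-commands the pronoun within its binding domain → coindexation would violate Principle B.
*Mateo₂*: the pronoun c-commands this R-expression → coindexation would violate Principle C on *Mateo₂*.
*[Mateo₂'s assistant]₃*: the pronoun c-commands this R-expression → coindexation would violate Principle C on *[Mateo₂'s assistant]₃*.
*Anton₄*: the pronoun c-commands this R-expression → coindexation would violate Principle C on *Anton₄*.
*Emil₅* and the pronoun do not c-command one another → neither Principle B nor Principle C is at stake; coindexation permitted.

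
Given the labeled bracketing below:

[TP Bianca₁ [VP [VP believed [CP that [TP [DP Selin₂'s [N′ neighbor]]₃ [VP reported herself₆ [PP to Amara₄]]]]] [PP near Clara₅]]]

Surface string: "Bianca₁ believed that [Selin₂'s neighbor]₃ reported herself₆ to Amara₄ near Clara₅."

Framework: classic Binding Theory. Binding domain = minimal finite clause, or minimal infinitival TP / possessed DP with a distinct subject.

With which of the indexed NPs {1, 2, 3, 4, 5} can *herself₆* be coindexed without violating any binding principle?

*herself* is an anaphor, so Principle A applies: it must be bound in its binding domain.
Binding domain of *herself₆*: the embedded TP, whose subject is [Selin₂'s neighbor]₃.
*Bianca₁* c-commands the anaphor but is outside its binding domain → cannot satisfy Principle A.
*Selin₂* does not c-command the anaphor → cannot bind it.
*[Selin₂'s neighbor]₃* c-commands the anaphor within its binding domain → licit binder.
*Amara₄* does not c-command the anaphor → cannot bind it.
*Clara₅* does not c-command the anaphor → cannot bind it.

{3}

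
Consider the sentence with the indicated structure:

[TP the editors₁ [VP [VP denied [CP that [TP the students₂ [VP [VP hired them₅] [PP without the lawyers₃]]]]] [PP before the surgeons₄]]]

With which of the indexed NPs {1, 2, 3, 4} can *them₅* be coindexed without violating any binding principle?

{1, 3, 4}

*them* is a pronoun, so Principle B applies: it must be free in its binding domain.
Binding domain of *them₅*: the embedded TP, whose subject is the students₂.
*the editors₁* c-commands the pronoun but from outside its binding domain, and is not c-commanded by it → coindexation permitted.
*the students₂* c-commands the pronoun within its binding domain → coindexation would violate Principle B.
*the lawyers₃* and the pronoun do not c-command one another → neither Principle B nor Principle C is at stake; coindexation permitted.
*the surgeons₄* and the pronoun do not c-command one another → neither Principle B nor Principle C is at stake; coindexation permitted.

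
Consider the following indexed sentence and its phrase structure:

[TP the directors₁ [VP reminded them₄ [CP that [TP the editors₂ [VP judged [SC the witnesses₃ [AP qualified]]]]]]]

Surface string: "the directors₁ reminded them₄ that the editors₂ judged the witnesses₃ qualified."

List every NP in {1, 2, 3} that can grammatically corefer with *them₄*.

*them* is a pronoun, so Principle B applies: it must be free in its binding domain.
Binding domain of *them₄*: the matrix TP, whose subject is the directors₁.
*the directors₁* c-commands the pronoun within its binding domain → coindexation would violate Principle B.
*the editors₂*: the pronoun c-commands this R-expression → coindexation would violate Principle C on *the editors₂*.
*the witnesses₃*: the pronoun c-commands this R-expression → coindexation would violate Principle C on *the witnesses₃*.

none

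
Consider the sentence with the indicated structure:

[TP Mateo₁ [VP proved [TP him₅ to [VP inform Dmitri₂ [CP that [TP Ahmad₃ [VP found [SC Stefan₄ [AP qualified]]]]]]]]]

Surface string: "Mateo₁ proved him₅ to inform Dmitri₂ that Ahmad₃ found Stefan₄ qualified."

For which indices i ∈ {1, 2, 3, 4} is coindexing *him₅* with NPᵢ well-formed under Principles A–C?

none

*him* is a pronoun, so Principle B applies: it must be free in its binding domain.
Binding domain of *him₅*: the matrix TP, whose subject is Mateo₁.
*Mateo₁* c-commands the pronoun within its binding domain → coindexation would violate Principle B.
*Dmitri₂*: the pronoun c-commands this R-expression → coindexation would violate Principle C on *Dmitri₂*.
*Ahmad₃*: the pronoun c-commands this R-expression → coindexation would violate Principle C on *Ahmad₃*.
*Stefan₄*: the pronoun c-commands this R-expression → coindexation would violate Principle C on *Stefan₄*.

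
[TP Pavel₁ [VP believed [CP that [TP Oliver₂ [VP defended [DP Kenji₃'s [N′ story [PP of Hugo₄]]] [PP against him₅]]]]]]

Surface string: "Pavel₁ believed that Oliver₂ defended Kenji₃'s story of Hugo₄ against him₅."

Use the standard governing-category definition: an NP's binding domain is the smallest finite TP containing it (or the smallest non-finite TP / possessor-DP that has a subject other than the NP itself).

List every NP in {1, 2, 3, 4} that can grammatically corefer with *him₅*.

{1, 3, 4}

*him* is a pronoun, so Principle B applies: it must be free in its binding domain.
Binding domain of *him₅*: the embedded TP, whose subject is Oliver₂.
*Pavel₁* c-commands the pronoun but from outside its binding domain, and is not c-commanded by it → coindexation permitted.
*Oliver₂* c-commands the pronoun within its binding domain → coindexation would violate Principle B.
*Kenji₃* and the pronoun do not c-command one another → neither Principle B nor Principle C is at stake; coindexation permitted.
*Hugo₄* and the pronoun do not c-command one another → neither Principle B nor Principle C is at stake; coindexation permitted.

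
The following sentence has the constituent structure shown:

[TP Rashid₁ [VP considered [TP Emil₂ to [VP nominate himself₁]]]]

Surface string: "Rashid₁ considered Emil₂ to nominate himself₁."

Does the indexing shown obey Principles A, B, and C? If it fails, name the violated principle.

The two coindexed NPs are *Rashid₁* and *himself₁*.
*himself₁* is an anaphor. Principle A requires it to be bound within its binding domain — the embedded TP, whose subject is Emil₂.
Within that domain it is c-commanded by *Emil₂*, which does not share its index.
*Rashid₁* does c-command the anaphor, but from outside its binding domain.
The anaphor is unbound in its domain → Principle A violation.

Principle A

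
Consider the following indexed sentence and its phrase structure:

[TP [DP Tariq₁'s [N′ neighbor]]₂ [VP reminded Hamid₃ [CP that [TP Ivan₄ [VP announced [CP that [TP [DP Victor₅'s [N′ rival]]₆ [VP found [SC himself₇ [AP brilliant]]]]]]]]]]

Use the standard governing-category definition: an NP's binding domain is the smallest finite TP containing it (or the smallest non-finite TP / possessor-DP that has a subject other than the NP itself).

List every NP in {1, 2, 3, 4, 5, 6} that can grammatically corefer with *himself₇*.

{6}

*himself* is an anaphor, so Principle A applies: it must be bound in its binding domain.
Binding domain of *himself₇*: the embedded TP, whose subject is [Victor₅'s rival]₆.
*Tariq₁* does not c-command the anaphor → cannot bind it.
*[Tariq₁'s neighbor]₂* c-commands the anaphor but is outside its binding domain → cannot satisfy Principle A.
*Hamid₃* c-commands the anaphor but is outside its binding domain → cannot satisfy Principle A.
*Ivan₄* c-commands the anaphor but is outside its binding domain → cannot satisfy Principle A.
*Victor₅* does not c-command the anaphor → cannot bind it.
*[Victor₅'s rival]₆* c-commands the anaphor within its binding domain → licit binder.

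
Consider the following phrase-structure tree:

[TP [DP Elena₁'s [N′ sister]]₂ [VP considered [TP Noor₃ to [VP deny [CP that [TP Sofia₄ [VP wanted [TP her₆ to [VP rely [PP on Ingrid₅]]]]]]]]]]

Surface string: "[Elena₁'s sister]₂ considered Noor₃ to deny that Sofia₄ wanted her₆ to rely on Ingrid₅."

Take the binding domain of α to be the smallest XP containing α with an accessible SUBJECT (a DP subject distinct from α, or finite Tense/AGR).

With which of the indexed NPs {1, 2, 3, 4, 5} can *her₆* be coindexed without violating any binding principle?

*her* is a pronoun, so Principle B applies: it must be free in its binding domain.
Binding domain of *her₆*: the embedded TP, whose subject is Sofia₄.
*Elena₁* and the pronoun do not c-command one another → neither Principle B nor Principle C is at stake; coindexation permitted.
*[Elena₁'s sister]₂* c-commands the pronoun but from outside its binding domain, and is not c-commanded by it → coindexation permitted.
*Noor₃* c-commands the pronoun but from outside its binding domain, and is not c-commanded by it → coindexation permitted.
*Sofia₄* c-commands the pronoun within its binding domain → coindexation would violate Principle B.
*Ingrid₅*: the pronoun c-commands this R-expression → coindexation would violate Principle C on *Ingrid₅*.

{1, 2, 3}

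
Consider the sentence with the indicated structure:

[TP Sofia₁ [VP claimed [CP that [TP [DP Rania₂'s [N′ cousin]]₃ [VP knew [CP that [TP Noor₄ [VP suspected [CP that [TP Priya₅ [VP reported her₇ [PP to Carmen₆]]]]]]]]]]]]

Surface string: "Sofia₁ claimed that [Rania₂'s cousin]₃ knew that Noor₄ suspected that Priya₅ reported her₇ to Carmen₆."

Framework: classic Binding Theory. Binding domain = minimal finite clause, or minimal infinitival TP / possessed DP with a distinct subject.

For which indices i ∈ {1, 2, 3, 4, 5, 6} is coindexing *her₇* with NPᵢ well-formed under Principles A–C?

{1, 2, 3, 4}

*her* is a pronoun, so Principle B applies: it must be free in its binding domain.
Binding domain of *her₇*: the embedded TP, whose subject is Priya₅.
*Sofia₁* c-commands the pronoun but from outside its binding domain, and is not c-commanded by it → coindexation permitted.
*Rania₂* and the pronoun do not c-command one another → neither Principle B nor Principle C is at stake; coindexation permitted.
*[Rania₂'s cousin]₃* c-commands the pronoun but from outside its binding domain, and is not c-commanded by it → coindexation permitted.
*Noor₄* c-commands the pronoun but from outside its binding domain, and is not c-commanded by it → coindexation permitted.
*Priya₅* c-commands the pronoun within its binding domain → coindexation would violate Principle B.
*Carmen₆*: the pronoun c-commands this R-expression → coindexation would violate Principle C on *Carmen₆*.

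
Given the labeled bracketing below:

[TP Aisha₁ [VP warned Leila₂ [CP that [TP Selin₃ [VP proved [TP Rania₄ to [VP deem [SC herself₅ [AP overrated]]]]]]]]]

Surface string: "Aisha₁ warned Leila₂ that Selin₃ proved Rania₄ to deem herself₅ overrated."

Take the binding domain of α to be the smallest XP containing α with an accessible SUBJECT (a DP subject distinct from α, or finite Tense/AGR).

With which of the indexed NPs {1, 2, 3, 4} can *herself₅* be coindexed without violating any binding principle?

*herself* is an anaphor, so Principle A applies: it must be bound in its binding domain.
Binding domain of *herself₅*: the embedded TP, whose subject is Rania₄.
*Aisha₁* c-commands the anaphor but is outside its binding domain → cannot satisfy Principle A.
*Leila₂* c-commands the anaphor but is outside its binding domain → cannot satisfy Principle A.
*Selin₃* c-commands the anaphor but is outside its binding domain → cannot satisfy Principle A.
*Rania₄* c-commands the anaphor within its binding domain → licit binder.

{4}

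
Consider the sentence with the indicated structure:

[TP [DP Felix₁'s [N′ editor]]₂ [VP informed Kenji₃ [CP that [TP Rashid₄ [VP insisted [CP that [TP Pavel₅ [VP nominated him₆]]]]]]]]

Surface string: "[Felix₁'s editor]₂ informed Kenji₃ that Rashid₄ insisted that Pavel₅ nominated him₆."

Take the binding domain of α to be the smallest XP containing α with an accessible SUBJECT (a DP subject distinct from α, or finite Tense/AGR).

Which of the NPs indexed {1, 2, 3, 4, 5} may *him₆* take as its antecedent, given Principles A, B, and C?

*him* is a pronoun, so Principle B applies: it must be free in its binding domain.
Binding domain of *him₆*: the embedded TP, whose subject is Pavel₅.
*Felix₁* and the pronoun do not c-command one another → neither Principle B nor Principle C is at stake; coindexation permitted.
*[Felix₁'s editor]₂* c-commands the pronoun but from outside its binding domain, and is not c-commanded by it → coindexation permitted.
*Kenji₃* c-commands the pronoun but from outside its binding domain, and is not c-commanded by it → coindexation permitted.
*Rashid₄* c-commands the pronoun but from outside its binding domain, and is not c-commanded by it → coindexation permitted.
*Pavel₅* c-commands the pronoun within its binding domain → coindexation would violate Principle B.

{1, 2, 3, 4}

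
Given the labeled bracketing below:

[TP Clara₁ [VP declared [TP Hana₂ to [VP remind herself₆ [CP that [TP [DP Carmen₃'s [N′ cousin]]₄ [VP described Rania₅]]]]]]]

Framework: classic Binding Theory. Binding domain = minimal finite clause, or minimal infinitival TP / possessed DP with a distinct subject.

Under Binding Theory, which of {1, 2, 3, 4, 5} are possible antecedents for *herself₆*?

*herself* is an anaphor, so Principle A applies: it must be bound in its binding domain.
Binding domain of *herself₆*: the embedded TP, whose subject is Hana₂.
*Clara₁* c-commands the anaphor but is outside its binding domain → cannot satisfy Principle A.
*Hana₂* c-commands the anaphor within its binding domain → licit binder.
*Carmen₃* does not c-command the anaphor → cannot bind it.
*[Carmen₃'s cousin]₄* does not c-command the anaphor → cannot bind it.
*Rania₅* does not c-command the anaphor → cannot bind it.

{2}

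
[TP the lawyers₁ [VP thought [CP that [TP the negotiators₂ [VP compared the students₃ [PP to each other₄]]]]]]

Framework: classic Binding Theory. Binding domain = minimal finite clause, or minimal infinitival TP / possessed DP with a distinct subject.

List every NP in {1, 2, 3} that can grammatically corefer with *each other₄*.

{2, 3}

*each other* is an anaphor, so Principle A applies: it must be bound in its binding domain.
Binding domain of *each other₄*: the embedded TP, whose subject is the negotiators₂.
*the lawyers₁* c-commands the anaphor but is outside its binding domain → cannot satisfy Principle A.
*the negotiators₂* c-commands the anaphor within its binding domain → licit binder.
*the students₃* c-commands the anaphor within its binding domain → licit binder.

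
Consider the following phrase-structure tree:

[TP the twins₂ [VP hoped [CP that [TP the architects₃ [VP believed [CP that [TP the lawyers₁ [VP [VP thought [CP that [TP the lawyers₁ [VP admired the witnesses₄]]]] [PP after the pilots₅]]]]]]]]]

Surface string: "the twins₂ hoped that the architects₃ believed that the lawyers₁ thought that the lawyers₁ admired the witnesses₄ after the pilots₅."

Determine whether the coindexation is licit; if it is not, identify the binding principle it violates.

Principle C

The two coindexed NPs are *the lawyers₁* (the higher occurrence) and *the lawyers₁* (the lower occurrence).
*the lawyers₁* (the lower occurrence) is an R-expression. Principle C requires it to be free everywhere.
*the lawyers₁* (the higher occurrence) c-commands it and carries the same index.
The R-expression is bound → Principle C violation.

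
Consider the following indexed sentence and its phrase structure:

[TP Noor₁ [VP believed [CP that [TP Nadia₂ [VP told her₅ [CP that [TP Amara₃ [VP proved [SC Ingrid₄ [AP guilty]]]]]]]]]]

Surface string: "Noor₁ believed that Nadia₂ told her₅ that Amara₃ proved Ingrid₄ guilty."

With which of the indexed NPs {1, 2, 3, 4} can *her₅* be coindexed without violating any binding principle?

{1}

*her* is a pronoun, so Principle B applies: it must be free in its binding domain.
Binding domain of *her₅*: the embedded TP, whose subject is Nadia₂.
*Noor₁* c-commands the pronoun but from outside its binding domain, and is not c-commanded by it → coindexation permitted.
*Nadia₂* c-commands the pronoun within its binding domain → coindexation would violate Principle B.
*Amara₃*: the pronoun c-commands this R-expression → coindexation would violate Principle C on *Amara₃*.
*Ingrid₄*: the pronoun c-commands this R-expression → coindexation would violate Principle C on *Ingrid₄*.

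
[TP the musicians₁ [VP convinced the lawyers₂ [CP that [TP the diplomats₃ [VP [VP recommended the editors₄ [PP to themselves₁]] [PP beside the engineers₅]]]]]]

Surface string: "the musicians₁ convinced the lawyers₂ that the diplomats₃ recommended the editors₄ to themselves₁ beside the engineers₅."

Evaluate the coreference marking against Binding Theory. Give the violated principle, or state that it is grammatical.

Principle A

The two coindexed NPs are *the musicians₁* and *themselves₁*.
*themselves₁* is an anaphor. Principle A requires it to be bound within its binding domain — the embedded TP, whose subject is the diplomats₃.
Within that domain it is c-commanded by *the diplomats₃*, *the editors₄*, none of which share its index.
*the musicians₁* does c-command the anaphor, but from outside its binding domain.
The anaphor is unbound in its domain → Principle A violation.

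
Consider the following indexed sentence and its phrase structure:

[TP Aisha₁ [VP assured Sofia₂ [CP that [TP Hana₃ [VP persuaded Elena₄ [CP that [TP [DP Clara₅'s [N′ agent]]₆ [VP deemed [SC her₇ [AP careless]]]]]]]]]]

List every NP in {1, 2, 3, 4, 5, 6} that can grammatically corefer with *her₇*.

{1, 2, 3, 4, 5}

*her* is a pronoun, so Principle B applies: it must be free in its binding domain.
Binding domain of *her₇*: the embedded TP, whose subject is [Clara₅'s agent]₆.
*Aisha₁* c-commands the pronoun but from outside its binding domain, and is not c-commanded by it → coindexation permitted.
*Sofia₂* c-commands the pronoun but from outside its binding domain, and is not c-commanded by it → coindexation permitted.
*Hana₃* c-commands the pronoun but from outside its binding domain, and is not c-commanded by it → coindexation permitted.
*Elena₄* c-commands the pronoun but from outside its binding domain, and is not c-commanded by it → coindexation permitted.
*Clara₅* and the pronoun do not c-command one another → neither Principle B nor Principle C is at stake; coindexation permitted.
*[Clara₅'s agent]₆* c-commands the pronoun within its binding domain → coindexation would violate Principle B.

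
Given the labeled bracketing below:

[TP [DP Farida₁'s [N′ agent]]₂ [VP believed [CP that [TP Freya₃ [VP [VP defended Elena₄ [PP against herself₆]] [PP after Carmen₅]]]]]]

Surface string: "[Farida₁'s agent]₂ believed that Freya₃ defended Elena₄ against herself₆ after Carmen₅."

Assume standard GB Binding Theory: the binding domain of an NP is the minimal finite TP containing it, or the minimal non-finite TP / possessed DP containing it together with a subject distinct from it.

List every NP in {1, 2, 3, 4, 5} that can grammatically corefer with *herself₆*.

{3, 4}

*herself* is an anaphor, so Principle A applies: it must be bound in its binding domain.
Binding domain of *herself₆*: the embedded TP, whose subject is Freya₃.
*Farida₁* does not c-command the anaphor → cannot bind it.
*[Farida₁'s agent]₂* c-commands the anaphor but is outside its binding domain → cannot satisfy Principle A.
*Freya₃* c-commands the anaphor within its binding domain → licit binder.
*Elena₄* c-commands the anaphor within its binding domain → licit binder.
*Carmen₅* does not c-command the anaphor → cannot bind it.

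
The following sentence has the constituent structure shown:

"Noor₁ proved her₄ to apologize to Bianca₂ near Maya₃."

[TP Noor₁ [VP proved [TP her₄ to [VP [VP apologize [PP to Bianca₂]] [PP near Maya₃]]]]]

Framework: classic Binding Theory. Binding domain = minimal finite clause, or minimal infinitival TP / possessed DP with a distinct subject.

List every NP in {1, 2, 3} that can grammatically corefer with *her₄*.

*her* is a pronoun, so Principle B applies: it must be free in its binding domain.
Binding domain of *her₄*: the matrix TP, whose subject is Noor₁.
*Noor₁* c-commands the pronoun within its binding domain → coindexation would violate Principle B.
*Bianca₂*: the pronoun c-commands this R-expression → coindexation would violate Principle C on *Bianca₂*.
*Maya₃*: the pronoun c-commands this R-expression → coindexation would violate Principle C on *Maya₃*.

none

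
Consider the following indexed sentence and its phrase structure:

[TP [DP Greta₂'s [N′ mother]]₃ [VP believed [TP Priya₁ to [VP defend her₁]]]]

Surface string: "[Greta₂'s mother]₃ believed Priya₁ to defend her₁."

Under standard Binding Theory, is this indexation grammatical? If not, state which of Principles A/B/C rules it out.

The two coindexed NPs are *Priya₁* and *her₁*.
*her₁* is a pronoun. Its binding domain is the embedded TP, whose subject is Priya₁.
*Priya₁* c-commands it within that domain and carries the same index.
The pronoun is locally bound → Principle B violation.

Principle B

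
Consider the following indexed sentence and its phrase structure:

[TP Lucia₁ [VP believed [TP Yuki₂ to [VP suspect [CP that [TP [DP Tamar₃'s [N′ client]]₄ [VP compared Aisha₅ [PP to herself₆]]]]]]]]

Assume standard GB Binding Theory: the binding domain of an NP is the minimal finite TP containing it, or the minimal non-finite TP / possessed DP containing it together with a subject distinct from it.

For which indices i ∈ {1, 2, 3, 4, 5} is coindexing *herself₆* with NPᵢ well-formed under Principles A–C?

{4, 5}

*herself* is an anaphor, so Principle A applies: it must be bound in its binding domain.
Binding domain of *herself₆*: the embedded TP, whose subject is [Tamar₃'s client]₄.
*Lucia₁* c-commands the anaphor but is outside its binding domain → cannot satisfy Principle A.
*Yuki₂* c-commands the anaphor but is outside its binding domain → cannot satisfy Principle A.
*Tamar₃* does not c-command the anaphor → cannot bind it.
*[Tamar₃'s client]₄* c-commands the anaphor within its binding domain → licit binder.
*Aisha₅* c-commands the anaphor within its binding domain → licit binder.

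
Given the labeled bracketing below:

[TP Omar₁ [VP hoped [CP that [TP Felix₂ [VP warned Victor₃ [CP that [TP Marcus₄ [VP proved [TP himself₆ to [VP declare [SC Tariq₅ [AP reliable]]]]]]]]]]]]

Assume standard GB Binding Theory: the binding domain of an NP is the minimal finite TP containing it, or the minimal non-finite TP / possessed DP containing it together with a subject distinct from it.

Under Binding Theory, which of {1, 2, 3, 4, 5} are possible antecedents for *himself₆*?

*himself* is an anaphor, so Principle A applies: it must be bound in its binding domain.
Binding domain of *himself₆*: the embedded TP, whose subject is Marcus₄.
*Omar₁* c-commands the anaphor but is outside its binding domain → cannot satisfy Principle A.
*Felix₂* c-commands the anaphor but is outside its binding domain → cannot satisfy Principle A.
*Victor₃* c-commands the anaphor but is outside its binding domain → cannot satisfy Principle A.
*Marcus₄* c-commands the anaphor within its binding domain → licit binder.
*Tariq₅* does not c-command the anaphor → cannot bind it.

{4}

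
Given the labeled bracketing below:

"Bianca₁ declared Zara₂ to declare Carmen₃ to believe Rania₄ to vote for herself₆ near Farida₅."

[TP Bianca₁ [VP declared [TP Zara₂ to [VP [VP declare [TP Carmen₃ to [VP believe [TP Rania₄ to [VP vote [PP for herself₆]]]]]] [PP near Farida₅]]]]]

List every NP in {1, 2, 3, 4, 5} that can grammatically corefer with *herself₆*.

{4}

*herself* is an anaphor, so Principle A applies: it must be bound in its binding domain.
Binding domain of *herself₆*: the embedded TP, whose subject is Rania₄.
*Bianca₁* c-commands the anaphor but is outside its binding domain → cannot satisfy Principle A.
*Zara₂* c-commands the anaphor but is outside its binding domain → cannot satisfy Principle A.
*Carmen₃* c-commands the anaphor but is outside its binding domain → cannot satisfy Principle A.
*Rania₄* c-commands the anaphor within its binding domain → licit binder.
*Farida₅* does not c-command the anaphor → cannot bind it.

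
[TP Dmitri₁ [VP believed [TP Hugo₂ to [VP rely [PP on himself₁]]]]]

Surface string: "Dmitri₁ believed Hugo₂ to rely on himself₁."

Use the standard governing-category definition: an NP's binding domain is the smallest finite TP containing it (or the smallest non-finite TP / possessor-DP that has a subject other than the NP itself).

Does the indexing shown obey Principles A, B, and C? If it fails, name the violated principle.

The two coindexed NPs are *Dmitri₁* and *himself₁*.
*himself₁* is an anaphor. Principle A requires it to be bound within its binding domain — the embedded TP, whose subject is Hugo₂.
Within that domain it is c-commanded by *Hugo₂*, which does not share its index.
*Dmitri₁* does c-command the anaphor, but from outside its binding domain.
The anaphor is unbound in its domain → Principle A violation.

Principle A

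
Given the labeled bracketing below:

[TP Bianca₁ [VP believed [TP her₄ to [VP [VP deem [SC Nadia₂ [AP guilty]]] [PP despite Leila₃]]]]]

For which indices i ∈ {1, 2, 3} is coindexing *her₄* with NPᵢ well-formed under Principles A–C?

none

*her* is a pronoun, so Principle B applies: it must be free in its binding domain.
Binding domain of *her₄*: the matrix TP, whose subject is Bianca₁.
*Bianca₁* c-commands the pronoun within its binding domain → coindexation would violate Principle B.
*Nadia₂*: the pronoun c-commands this R-expression → coindexation would violate Principle C on *Nadia₂*.
*Leila₃*: the pronoun c-commands this R-expression → coindexation would violate Principle C on *Leila₃*.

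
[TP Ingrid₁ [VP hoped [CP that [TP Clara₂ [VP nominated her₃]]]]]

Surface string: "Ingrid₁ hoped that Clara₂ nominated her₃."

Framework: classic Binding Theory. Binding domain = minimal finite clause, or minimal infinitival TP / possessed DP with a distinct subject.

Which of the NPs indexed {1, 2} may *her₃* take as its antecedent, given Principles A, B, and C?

*her* is a pronoun, so Principle B applies: it must be free in its binding domain.
Binding domain of *her₃*: the embedded TP, whose subject is Clara₂.
*Ingrid₁* c-commands the pronoun but from outside its binding domain, and is not c-commanded by it → coindexation permitted.
*Clara₂* c-commands the pronoun within its binding domain → coindexation would violate Principle B.

{1}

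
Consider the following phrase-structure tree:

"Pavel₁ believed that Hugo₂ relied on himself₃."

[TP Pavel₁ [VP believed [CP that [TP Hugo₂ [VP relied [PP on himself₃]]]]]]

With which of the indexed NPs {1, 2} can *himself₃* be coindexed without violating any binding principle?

*himself* is an anaphor, so Principle A applies: it must be bound in its binding domain.
Binding domain of *himself₃*: the embedded TP, whose subject is Hugo₂.
*Pavel₁* c-commands the anaphor but is outside its binding domain → cannot satisfy Principle A.
*Hugo₂* c-commands the anaphor within its binding domain → licit binder.

{2}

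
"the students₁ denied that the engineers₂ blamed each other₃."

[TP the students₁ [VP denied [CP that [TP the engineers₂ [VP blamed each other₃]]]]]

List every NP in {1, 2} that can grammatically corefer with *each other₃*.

*each other* is an anaphor, so Principle A applies: it must be bound in its binding domain.
Binding domain of *each other₃*: the embedded TP, whose subject is the engineers₂.
*the students₁* c-commands the anaphor but is outside its binding domain → cannot satisfy Principle A.
*the engineers₂* c-commands the anaphor within its binding domain → licit binder.

{2}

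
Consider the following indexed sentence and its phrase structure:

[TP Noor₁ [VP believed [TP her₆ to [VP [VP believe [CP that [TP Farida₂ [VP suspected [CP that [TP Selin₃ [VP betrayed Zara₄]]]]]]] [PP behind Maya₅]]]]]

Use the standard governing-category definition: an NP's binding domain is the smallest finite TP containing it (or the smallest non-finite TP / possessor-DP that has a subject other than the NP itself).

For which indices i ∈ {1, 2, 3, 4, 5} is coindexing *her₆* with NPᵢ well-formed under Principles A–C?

none

*her* is a pronoun, so Principle B applies: it must be free in its binding domain.
Binding domain of *her₆*: the matrix TP, whose subject is Noor₁.
*Noor₁* c-commands the pronoun within its binding domain → coindexation would violate Principle B.
*Farida₂*: the pronoun c-commands this R-expression → coindexation would violate Principle C on *Farida₂*.
*Selin₃*: the pronoun c-commands this R-expression → coindexation would violate Principle C on *Selin₃*.
*Zara₄*: the pronoun c-commands this R-expression → coindexation would violate Principle C on *Zara₄*.
*Maya₅*: the pronoun c-commands this R-expression → coindexation would violate Principle C on *Maya₅*.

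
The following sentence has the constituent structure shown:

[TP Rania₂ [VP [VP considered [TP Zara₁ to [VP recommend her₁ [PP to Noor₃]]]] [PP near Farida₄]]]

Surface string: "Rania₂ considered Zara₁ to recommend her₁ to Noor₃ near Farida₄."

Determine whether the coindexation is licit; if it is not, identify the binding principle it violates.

Principle B

The two coindexed NPs are *Zara₁* and *her₁*.
*her₁* is a pronoun. Its binding domain is the embedded TP, whose subject is Zara₁.
*Zara₁* c-commands it within that domain and carries the same index.
The pronoun is locally bound → Principle B violation.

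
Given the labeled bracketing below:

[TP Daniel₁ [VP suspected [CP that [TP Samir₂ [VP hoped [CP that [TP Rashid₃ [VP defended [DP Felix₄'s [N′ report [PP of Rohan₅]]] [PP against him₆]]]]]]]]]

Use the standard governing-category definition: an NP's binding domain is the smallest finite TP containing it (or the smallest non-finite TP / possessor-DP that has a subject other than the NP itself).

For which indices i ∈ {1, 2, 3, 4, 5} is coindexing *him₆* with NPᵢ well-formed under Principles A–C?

*him* is a pronoun, so Principle B applies: it must be free in its binding domain.
Binding domain of *him₆*: the embedded TP, whose subject is Rashid₃.
*Daniel₁* c-commands the pronoun but from outside its binding domain, and is not c-commanded by it → coindexation permitted.
*Samir₂* c-commands the pronoun but from outside its binding domain, and is not c-commanded by it → coindexation permitted.
*Rashid₃* c-commands the pronoun within its binding domain → coindexation would violate Principle B.
*Felix₄* and the pronoun do not c-command one another → neither Principle B nor Principle C is at stake; coindexation permitted.
*Rohan₅* and the pronoun do not c-command one another → neither Principle B nor Principle C is at stake; coindexation permitted.

{1, 2, 4, 5}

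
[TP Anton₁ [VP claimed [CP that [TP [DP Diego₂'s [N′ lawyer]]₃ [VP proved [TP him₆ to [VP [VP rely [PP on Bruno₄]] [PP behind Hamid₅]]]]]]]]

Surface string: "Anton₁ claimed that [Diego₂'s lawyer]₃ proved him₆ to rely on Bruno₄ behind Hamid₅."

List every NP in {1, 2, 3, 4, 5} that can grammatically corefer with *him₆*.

{1, 2}

*him* is a pronoun, so Principle B applies: it must be free in its binding domain.
Binding domain of *him₆*: the embedded TP, whose subject is [Diego₂'s lawyer]₃.
*Anton₁* c-commands the pronoun but from outside its binding domain, and is not c-commanded by it → coindexation permitted.
*Diego₂* and the pronoun do not c-command one another → neither Principle B nor Principle C is at stake; coindexation permitted.
*[Diego₂'s lawyer]₃* c-commands the pronoun within its binding domain → coindexation would violate Principle B.
*Bruno₄*: the pronoun c-commands this R-expression → coindexation would violate Principle C on *Bruno₄*.
*Hamid₅*: the pronoun c-commands this R-expression → coindexation would violate Principle C on *Hamid₅*.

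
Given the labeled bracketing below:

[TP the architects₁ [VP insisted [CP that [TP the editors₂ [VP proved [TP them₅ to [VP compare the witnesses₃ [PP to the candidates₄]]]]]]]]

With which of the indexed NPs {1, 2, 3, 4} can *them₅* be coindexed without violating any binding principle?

*them* is a pronoun, so Principle B applies: it must be free in its binding domain.
Binding domain of *them₅*: the embedded TP, whose subject is the editors₂.
*the architects₁* c-commands the pronoun but from outside its binding domain, and is not c-commanded by it → coindexation permitted.
*the editors₂* c-commands the pronoun within its binding domain → coindexation would violate Principle B.
*the witnesses₃*: the pronoun c-commands this R-expression → coindexation would violate Principle C on *the witnesses₃*.
*the candidates₄*: the pronoun c-commands this R-expression → coindexation would violate Principle C on *the candidates₄*.

{1}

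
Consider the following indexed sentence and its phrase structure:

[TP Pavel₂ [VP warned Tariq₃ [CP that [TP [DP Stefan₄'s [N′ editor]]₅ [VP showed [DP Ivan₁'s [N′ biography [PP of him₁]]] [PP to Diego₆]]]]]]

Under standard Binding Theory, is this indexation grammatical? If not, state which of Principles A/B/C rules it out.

The two coindexed NPs are *Ivan₁* and *him₁*.
*him₁* is a pronoun. Its binding domain is the possessed DP, whose subject is Ivan₁.
*Ivan₁* c-commands it within that domain and carries the same index.
The pronoun is locally bound → Principle B violation.

Principle B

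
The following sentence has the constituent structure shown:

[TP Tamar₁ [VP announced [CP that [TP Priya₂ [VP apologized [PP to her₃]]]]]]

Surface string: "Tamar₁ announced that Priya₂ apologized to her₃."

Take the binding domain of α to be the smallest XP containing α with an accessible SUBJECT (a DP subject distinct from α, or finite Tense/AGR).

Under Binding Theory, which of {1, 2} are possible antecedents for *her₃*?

{1}

*her* is a pronoun, so Principle B applies: it must be free in its binding domain.
Binding domain of *her₃*: the embedded TP, whose subject is Priya₂.
*Tamar₁* c-commands the pronoun but from outside its binding domain, and is not c-commanded by it → coindexation permitted.
*Priya₂* c-commands the pronoun within its binding domain → coindexation would violate Principle B.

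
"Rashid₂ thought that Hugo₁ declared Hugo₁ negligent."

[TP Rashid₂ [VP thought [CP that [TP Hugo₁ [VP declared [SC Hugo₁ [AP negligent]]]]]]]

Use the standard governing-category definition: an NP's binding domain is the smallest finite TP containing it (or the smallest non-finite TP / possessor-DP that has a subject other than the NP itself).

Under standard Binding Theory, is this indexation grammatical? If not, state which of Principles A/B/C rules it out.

Principle C

The two coindexed NPs are *Hugo₁* (the lower occurrence) and *Hugo₁* (the higher occurrence).
*Hugo₁* (the lower occurrence) is an R-expression. Principle C requires it to be free everywhere.
*Hugo₁* (the higher occurrence) c-commands it and carries the same index.
The R-expression is bound → Principle C violation.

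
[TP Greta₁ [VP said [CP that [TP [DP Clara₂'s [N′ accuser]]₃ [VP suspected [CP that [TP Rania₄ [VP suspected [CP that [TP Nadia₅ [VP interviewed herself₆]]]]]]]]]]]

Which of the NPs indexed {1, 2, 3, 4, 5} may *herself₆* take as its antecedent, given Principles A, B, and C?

{5}

*herself* is an anaphor, so Principle A applies: it must be bound in its binding domain.
Binding domain of *herself₆*: the embedded TP, whose subject is Nadia₅.
*Greta₁* c-commands the anaphor but is outside its binding domain → cannot satisfy Principle A.
*Clara₂* does not c-command the anaphor → cannot bind it.
*[Clara₂'s accuser]₃* c-commands the anaphor but is outside its binding domain → cannot satisfy Principle A.
*Rania₄* c-commands the anaphor but is outside its binding domain → cannot satisfy Principle A.
*Nadia₅* c-commands the anaphor within its binding domain → licit binder.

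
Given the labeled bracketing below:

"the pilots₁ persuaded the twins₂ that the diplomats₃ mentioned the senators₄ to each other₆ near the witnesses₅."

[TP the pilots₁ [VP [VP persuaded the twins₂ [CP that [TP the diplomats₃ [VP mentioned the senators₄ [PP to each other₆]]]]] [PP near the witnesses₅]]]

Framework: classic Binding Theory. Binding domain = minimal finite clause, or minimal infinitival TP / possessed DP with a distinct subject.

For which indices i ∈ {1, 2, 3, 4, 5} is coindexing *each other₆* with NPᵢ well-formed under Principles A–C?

{3, 4}

*each other* is an anaphor, so Principle A applies: it must be bound in its binding domain.
Binding domain of *each other₆*: the embedded TP, whose subject is the diplomats₃.
*the pilots₁* c-commands the anaphor but is outside its binding domain → cannot satisfy Principle A.
*the twins₂* c-commands the anaphor but is outside its binding domain → cannot satisfy Principle A.
*the diplomats₃* c-commands the anaphor within its binding domain → licit binder.
*the senators₄* c-commands the anaphor within its binding domain → licit binder.
*the witnesses₅* does not c-command the anaphor → cannot bind it.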